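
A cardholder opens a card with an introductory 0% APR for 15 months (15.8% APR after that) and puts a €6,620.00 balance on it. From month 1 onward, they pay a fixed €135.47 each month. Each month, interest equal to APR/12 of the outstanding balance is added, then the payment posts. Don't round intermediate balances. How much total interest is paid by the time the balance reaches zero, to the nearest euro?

€1,527

Promo months 1–15 at r₀ = 0%/12 = 0; months 16+ at r₁ = 15.8%/12 = 0.0131667.
After month 15 (no interest yet): B = €6,620.00 − 15·€135.47 = €4,587.95.
Then at r₁ with €135.47/mo: n₂ = −ln(1 − r₁·B/P)/ln(1+r₁) ≈ 45.14 → 46 more payments.
Total paid = 60·€135.47 + €18.77 = €8,146.97; interest = €8,146.97 − €6,620.00 = €1,526.97.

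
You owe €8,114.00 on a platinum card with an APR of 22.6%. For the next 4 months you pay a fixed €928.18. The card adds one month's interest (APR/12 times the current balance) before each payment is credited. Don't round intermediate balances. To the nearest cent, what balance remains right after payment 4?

Monthly rate r = 22.6%/12 = 1.88333% = 0.0188333.
Each month: B ← B·(1+r) − €928.18.
Month 1: interest €152.81; balance after payment €7,338.63.
Month 2: interest €138.21; balance after payment €6,548.66.
Month 3: interest €123.33; balance after payment €5,743.82.
Month 4: interest €108.18; balance after payment €4,923.81.

€4,923.81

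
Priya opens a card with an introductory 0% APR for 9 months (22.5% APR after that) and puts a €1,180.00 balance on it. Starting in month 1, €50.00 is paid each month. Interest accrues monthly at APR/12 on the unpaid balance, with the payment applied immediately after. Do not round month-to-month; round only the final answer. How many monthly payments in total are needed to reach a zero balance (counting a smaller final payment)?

27 months

Promo months 1–9 at r₀ = 0%/12 = 0; months 10+ at r₁ = 22.5%/12 = 0.01875.
After month 9 (no interest yet): B = €1,180.00 − 9·€50.00 = €730.00.
Then at r₁ with €50.00/mo: n₂ = −ln(1 − r₁·B/P)/ln(1+r₁) ≈ 17.22 → 18 more payments.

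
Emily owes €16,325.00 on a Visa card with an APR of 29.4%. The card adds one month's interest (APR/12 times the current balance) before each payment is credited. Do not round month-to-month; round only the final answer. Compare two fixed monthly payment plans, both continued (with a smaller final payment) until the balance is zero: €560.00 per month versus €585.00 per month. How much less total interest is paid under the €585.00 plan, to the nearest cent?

Monthly rate r = 29.4%/12 = 2.45% = 0.0245.
At €560.00/mo: n = ⌈−ln(1 − rB₀/P)/ln(1+r)⌉ = 52 payments (last €419.80); total interest = total paid − €16,325.00 = €12,654.80.
At €585.00/mo: 48 payments (last €326.41); total interest €11,496.41.
Interest saved = €12,654.80 − €11,496.41 = €1,158.39.

€1,158.39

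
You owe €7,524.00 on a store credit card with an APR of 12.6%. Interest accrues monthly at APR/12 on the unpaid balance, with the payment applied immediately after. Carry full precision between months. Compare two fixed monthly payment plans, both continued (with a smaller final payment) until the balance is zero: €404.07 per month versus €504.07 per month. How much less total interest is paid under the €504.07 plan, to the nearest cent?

Monthly rate r = 12.6%/12 = 1.05% = 0.0105.
At €404.07/mo: n = ⌈−ln(1 − rB₀/P)/ln(1+r)⌉ = 21 payments (last €334.87); total interest = total paid − €7,524.00 = €892.27.
At €504.07/mo: 17 payments (last €161.85); total interest €702.97.
Interest saved = €892.27 − €702.97 = €189.30.

€189.30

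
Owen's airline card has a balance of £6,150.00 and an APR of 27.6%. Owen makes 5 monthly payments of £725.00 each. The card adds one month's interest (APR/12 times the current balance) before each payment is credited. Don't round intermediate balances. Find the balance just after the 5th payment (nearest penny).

£3,094.91

Monthly rate r = 27.6%/12 = 2.3% = 0.023.
Each month: B ← B·(1+r) − £725.00.
Month 1: interest £141.45; balance after payment £5,566.45.
Month 2: interest £128.03; balance after payment £4,969.48.
Month 3: interest £114.30; balance after payment £4,358.78.
Month 4: interest £100.25; balance after payment £3,734.03.
Month 5: interest £85.88; balance after payment £3,094.91.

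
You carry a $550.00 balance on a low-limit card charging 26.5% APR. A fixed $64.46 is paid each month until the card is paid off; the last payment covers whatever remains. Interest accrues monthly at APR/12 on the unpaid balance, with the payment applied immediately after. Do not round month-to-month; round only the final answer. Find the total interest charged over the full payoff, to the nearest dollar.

Monthly rate r = 26.5%/12 = 2.20833% = 0.0220833.
Payoff takes n = ⌈−ln(1 − rB₀/P)/ln(1+r)⌉ = ⌈9.558⌉ = 10 payments; the last is $36.15.
Total paid = 9·$64.46 + $36.15 = $616.29.
Total interest = total paid − principal = $616.29 − $550.00 = $66.29.

$66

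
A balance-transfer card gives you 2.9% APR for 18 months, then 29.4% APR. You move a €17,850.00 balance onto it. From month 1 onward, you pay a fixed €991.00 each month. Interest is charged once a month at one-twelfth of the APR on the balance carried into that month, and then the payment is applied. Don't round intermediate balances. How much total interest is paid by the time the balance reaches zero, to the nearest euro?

Promo months 1–18 at r₀ = 2.9%/12 = 0.00241667; months 19+ at r₁ = 29.4%/12 = 0.0245.
After month 18: iterate B ← B·(1+r₀) − €991.00 for 18 months → €433.44.
Then at r₁ with €991.00/mo: n₂ = −ln(1 − r₁·B/P)/ln(1+r₁) ≈ 0.45 → 1 more payments.
Total paid = 18·€991.00 + €444.06 = €18,282.06; interest = €18,282.06 − €17,850.00 = €432.06.

€432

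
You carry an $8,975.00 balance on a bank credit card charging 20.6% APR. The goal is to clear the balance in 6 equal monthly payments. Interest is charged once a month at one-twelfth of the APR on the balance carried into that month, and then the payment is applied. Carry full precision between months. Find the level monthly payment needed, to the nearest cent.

$1,586.98

Monthly rate r = 20.6%/12 = 1.71667% = 0.0171667.
Level-payment amortization: P = B₀·r / (1 − (1+r)^(−n)) = 8975.00·0.0171667 / (1 − 1.01717^(−6)).
Denominator 1 − (1+r)^(−6) = 0.097084138.
P = 154.071 / 0.097084138 ≈ 1586.98.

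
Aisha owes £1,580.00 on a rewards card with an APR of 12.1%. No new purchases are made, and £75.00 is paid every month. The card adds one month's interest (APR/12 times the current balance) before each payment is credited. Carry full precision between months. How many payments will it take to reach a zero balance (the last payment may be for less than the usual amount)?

Monthly rate r = 12.1%/12 = 1.00833% = 0.0100833.
Recurrence: B ← B·(1+r) − £75.00.
Month 1: interest £15.93; balance after payment £1,520.93.
Month 2: interest £15.34; balance after payment £1,461.27.
Closed form: n = −ln(1 − rB₀/P)/ln(1+r) = −ln(0.78758)/ln(1.01008) ≈ 23.801, so the balance reaches zero during payment 24.

24 payments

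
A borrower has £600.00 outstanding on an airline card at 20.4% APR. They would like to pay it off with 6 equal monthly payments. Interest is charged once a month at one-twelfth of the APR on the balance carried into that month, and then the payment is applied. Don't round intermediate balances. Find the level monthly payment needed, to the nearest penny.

Monthly rate r = 20.4%/12 = 1.7% = 0.017.
Level-payment amortization: P = B₀·r / (1 − (1+r)^(−n)) = 600.00·0.017 / (1 − 1.017^(−6)).
Denominator 1 − (1+r)^(−6) = 0.0961959513.
P = 10.2 / 0.0961959513 ≈ 106.03.

£106.03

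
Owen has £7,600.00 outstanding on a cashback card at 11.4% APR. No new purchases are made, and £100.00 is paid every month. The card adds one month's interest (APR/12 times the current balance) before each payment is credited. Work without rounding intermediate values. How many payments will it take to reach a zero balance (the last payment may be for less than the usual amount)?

Monthly rate r = 11.4%/12 = 0.95% = 0.0095.
Recurrence: B ← B·(1+r) − £100.00.
Month 1: interest £72.20; balance after payment £7,572.20.
Month 2: interest £71.94; balance after payment £7,544.14.
Closed form: n = −ln(1 − rB₀/P)/ln(1+r) = −ln(0.278)/ln(1.0095) ≈ 135.390, so the balance reaches zero during payment 136.

136 months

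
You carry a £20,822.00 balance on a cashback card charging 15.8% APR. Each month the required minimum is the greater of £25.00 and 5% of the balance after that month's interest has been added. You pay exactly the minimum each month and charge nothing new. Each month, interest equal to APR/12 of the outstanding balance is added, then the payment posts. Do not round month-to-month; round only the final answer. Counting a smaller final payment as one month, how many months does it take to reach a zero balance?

Monthly rate r = 15.8%/12 = 1.31667% = 0.0131667.
While 5% of the post-interest balance exceeds £25.00, each month B ← (B·(1+r))·(1 − 0.05), i.e. B shrinks by the factor (1+r)·0.95 = 0.96251.
This holds for months 1–98. Entering month 99 the balance is £492.22; 5% of the post-interest balance is now below £25.00, so the flat £25.00 minimum applies from here.
From month 99 a fixed £25.00 at rate r clears £492.22 in 23 more payments. Total: 98 + 23 = 121 months.

121 months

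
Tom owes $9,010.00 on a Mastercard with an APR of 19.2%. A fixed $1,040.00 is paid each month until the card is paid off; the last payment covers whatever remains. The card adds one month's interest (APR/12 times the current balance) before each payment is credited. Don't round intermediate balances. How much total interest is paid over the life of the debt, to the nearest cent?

Monthly rate r = 19.2%/12 = 1.6% = 0.016.
Payoff takes n = ⌈−ln(1 − rB₀/P)/ln(1+r)⌉ = ⌈9.400⌉ = 10 payments; the last is $418.29.
Total paid = 9·$1,040.00 + $418.29 = $9,778.29.
Total interest = total paid − principal = $9,778.29 − $9,010.00 = $768.29.

$768.29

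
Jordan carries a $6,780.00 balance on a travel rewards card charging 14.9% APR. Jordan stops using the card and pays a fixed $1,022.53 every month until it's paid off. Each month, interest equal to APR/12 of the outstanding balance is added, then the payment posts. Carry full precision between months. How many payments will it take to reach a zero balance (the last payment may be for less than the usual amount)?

Monthly rate r = 14.9%/12 = 1.24167% = 0.0124167.
Recurrence: B ← B·(1+r) − $1,022.53.
Month 1: interest $84.19; balance after payment $5,841.66.
Month 2: interest $72.53; balance after payment $4,891.66.
Closed form: n = −ln(1 − rB₀/P)/ln(1+r) = −ln(0.91767)/ln(1.01242) ≈ 6.962, so the balance reaches zero during payment 7.

7 months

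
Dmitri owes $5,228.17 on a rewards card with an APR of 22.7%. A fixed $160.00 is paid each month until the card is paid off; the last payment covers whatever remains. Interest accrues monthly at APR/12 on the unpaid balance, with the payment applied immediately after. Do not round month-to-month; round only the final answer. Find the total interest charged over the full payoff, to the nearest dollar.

$2,991

Monthly rate r = 22.7%/12 = 1.89167% = 0.0189167.
Payoff takes n = ⌈−ln(1 − rB₀/P)/ln(1+r)⌉ = ⌈51.369⌉ = 52 payments; the last is $59.40.
Total paid = 51·$160.00 + $59.40 = $8,219.40.
Total interest = total paid − principal = $8,219.40 − $5,228.17 = $2,991.23.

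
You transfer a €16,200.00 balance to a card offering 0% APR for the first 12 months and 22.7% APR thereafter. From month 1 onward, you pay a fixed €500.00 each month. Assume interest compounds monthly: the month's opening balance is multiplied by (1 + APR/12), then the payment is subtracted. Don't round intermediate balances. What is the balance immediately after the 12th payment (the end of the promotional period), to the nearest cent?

€10,200.00

Promo months 1–12 at r₀ = 0%/12 = 0; months 13+ at r₁ = 22.7%/12 = 0.0189167.
After month 12 (no interest yet): B = €16,200.00 − 12·€500.00 = €10,200.00.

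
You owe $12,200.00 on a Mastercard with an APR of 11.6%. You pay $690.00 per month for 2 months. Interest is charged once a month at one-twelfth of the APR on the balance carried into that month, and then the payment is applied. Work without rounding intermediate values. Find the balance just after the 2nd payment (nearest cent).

Monthly rate r = 11.6%/12 = 0.966667% = 0.00966667.
Each month: B ← B·(1+r) − $690.00.
Month 1: interest $117.93; balance after payment $11,627.93.
Month 2: interest $112.40; balance after payment $11,050.34.

$11,050.34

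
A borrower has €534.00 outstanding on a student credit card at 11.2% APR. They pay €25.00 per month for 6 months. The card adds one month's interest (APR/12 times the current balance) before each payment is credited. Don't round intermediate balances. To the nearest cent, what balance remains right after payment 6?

Monthly rate r = 11.2%/12 = 0.933333% = 0.00933333.
Each month: B ← B·(1+r) − €25.00.
Month 1: interest €4.98; balance after payment €513.98.
Month 2: interest €4.80; balance after payment €493.78.
Month 3: interest €4.61; balance after payment €473.39.
Month 4: interest €4.42; balance after payment €452.81.
Month 5: interest €4.23; balance after payment €432.03.
Month 6: interest €4.03; balance after payment €411.07.

€411.07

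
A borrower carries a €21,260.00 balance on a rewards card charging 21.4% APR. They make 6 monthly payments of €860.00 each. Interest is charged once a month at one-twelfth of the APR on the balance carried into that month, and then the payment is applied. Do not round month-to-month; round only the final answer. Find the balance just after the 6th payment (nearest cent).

Monthly rate r = 21.4%/12 = 1.78333% = 0.0178333.
Each month: B ← B·(1+r) − €860.00.
Month 1: interest €379.14; balance after payment €20,779.14.
Month 2: interest €370.56; balance after payment €20,289.70.
Month 3: interest €361.83; balance after payment €19,791.53.
Month 4: interest €352.95; balance after payment €19,284.48.
Month 5: interest €343.91; balance after payment €18,768.39.
Month 6: interest €334.70; balance after payment €18,243.09.

€18,243.09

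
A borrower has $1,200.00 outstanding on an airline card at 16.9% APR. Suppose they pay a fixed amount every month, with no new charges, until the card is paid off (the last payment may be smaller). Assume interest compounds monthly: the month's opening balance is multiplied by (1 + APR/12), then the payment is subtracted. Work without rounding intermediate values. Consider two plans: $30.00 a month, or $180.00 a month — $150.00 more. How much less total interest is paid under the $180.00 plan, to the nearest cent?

Monthly rate r = 16.9%/12 = 1.40833% = 0.0140833.
At $30.00/mo: n = ⌈−ln(1 − rB₀/P)/ln(1+r)⌉ = 60 payments (last $7.47); total interest = total paid − $1,200.00 = $577.47.
At $180.00/mo: 8 payments (last $9.04); total interest $69.04.
Interest saved = $577.47 − $69.04 = $508.43.

$508.43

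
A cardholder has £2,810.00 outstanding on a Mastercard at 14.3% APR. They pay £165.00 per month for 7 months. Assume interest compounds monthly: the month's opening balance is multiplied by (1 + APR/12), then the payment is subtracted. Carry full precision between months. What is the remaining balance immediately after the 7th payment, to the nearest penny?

£1,855.83

Monthly rate r = 14.3%/12 = 1.19167% = 0.0119167.
Each month: B ← B·(1+r) − £165.00.
Month 1: interest £33.49; balance after payment £2,678.49.
Month 2: interest £31.92; balance after payment £2,545.40.
Month 3: interest £30.33; balance after payment £2,410.74.
Month 4: interest £28.73; balance after payment £2,274.47.
Month 5: interest £27.10; balance after payment £2,136.57.
Month 6: interest £25.46; balance after payment £1,997.03.
Month 7: interest £23.80; balance after payment £1,855.83.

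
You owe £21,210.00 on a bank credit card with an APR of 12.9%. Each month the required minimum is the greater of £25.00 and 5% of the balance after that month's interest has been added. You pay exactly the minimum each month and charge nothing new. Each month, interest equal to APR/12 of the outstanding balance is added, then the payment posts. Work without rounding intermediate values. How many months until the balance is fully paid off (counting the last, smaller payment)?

115 months

Monthly rate r = 12.9%/12 = 1.075% = 0.01075.
While 5% of the post-interest balance exceeds £25.00, each month B ← (B·(1+r))·(1 − 0.05), i.e. B shrinks by the factor (1+r)·0.95 = 0.96021.
This holds for months 1–93. Entering month 94 the balance is £486.08; 5% of the post-interest balance is now below £25.00, so the flat £25.00 minimum applies from here.
From month 94 a fixed £25.00 at rate r clears £486.08 in 22 more payments. Total: 93 + 22 = 115 months.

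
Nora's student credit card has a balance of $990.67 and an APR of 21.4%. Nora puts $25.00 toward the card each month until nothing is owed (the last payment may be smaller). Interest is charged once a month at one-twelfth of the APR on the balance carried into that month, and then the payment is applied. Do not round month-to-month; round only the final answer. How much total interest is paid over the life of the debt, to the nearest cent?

Monthly rate r = 21.4%/12 = 1.78333% = 0.0178333.
Payoff takes n = ⌈−ln(1 − rB₀/P)/ln(1+r)⌉ = ⌈69.386⌉ = 70 payments; the last is $9.71.
Total paid = 69·$25.00 + $9.71 = $1,734.71.
Total interest = total paid − principal = $1,734.71 − $990.67 = $744.04.

$744.04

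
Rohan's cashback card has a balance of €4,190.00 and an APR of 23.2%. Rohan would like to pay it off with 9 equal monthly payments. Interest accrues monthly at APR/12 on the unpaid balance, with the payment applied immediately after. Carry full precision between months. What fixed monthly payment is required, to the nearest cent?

€511.71

Monthly rate r = 23.2%/12 = 1.93333% = 0.0193333.
Level-payment amortization: P = B₀·r / (1 − (1+r)^(−n)) = 4190.00·0.0193333 / (1 − 1.01933^(−9)).
Denominator 1 − (1+r)^(−9) = 0.15830652.
P = 81.0067 / 0.15830652 ≈ 511.71.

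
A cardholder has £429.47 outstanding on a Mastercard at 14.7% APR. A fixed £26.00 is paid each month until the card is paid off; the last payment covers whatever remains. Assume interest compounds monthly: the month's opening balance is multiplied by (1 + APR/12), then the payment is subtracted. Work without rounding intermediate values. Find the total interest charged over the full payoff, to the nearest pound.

£53

Monthly rate r = 14.7%/12 = 1.225% = 0.01225.
Payoff takes n = ⌈−ln(1 − rB₀/P)/ln(1+r)⌉ = ⌈18.568⌉ = 19 payments; the last is £14.82.
Total paid = 18·£26.00 + £14.82 = £482.82.
Total interest = total paid − principal = £482.82 − £429.47 = £53.35.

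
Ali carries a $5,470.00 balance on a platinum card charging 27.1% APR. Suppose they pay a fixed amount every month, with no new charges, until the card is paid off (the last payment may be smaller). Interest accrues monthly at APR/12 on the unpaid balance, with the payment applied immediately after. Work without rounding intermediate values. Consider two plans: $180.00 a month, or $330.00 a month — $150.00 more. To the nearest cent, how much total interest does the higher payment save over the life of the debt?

Monthly rate r = 27.1%/12 = 2.25833% = 0.0225833.
At $180.00/mo: n = ⌈−ln(1 − rB₀/P)/ln(1+r)⌉ = 52 payments (last $163.98); total interest = total paid − $5,470.00 = $3,873.98.
At $330.00/mo: 21 payments (last $329.52); total interest $1,459.52.
Interest saved = $3,873.98 − $1,459.52 = $2,414.46.

$2,414.46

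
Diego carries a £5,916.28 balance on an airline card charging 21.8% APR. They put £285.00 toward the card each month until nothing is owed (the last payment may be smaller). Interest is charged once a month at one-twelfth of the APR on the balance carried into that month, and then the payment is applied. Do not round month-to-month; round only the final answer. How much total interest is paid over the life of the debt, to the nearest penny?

£1,578.26

Monthly rate r = 21.8%/12 = 1.81667% = 0.0181667.
Payoff takes n = ⌈−ln(1 − rB₀/P)/ln(1+r)⌉ = ⌈26.295⌉ = 27 payments; the last is £84.54.
Total paid = 26·£285.00 + £84.54 = £7,494.54.
Total interest = total paid − principal = £7,494.54 − £5,916.28 = £1,578.26.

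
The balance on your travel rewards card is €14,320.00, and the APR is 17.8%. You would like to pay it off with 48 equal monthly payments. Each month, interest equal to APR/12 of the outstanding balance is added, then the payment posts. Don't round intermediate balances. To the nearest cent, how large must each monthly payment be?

Monthly rate r = 17.8%/12 = 1.48333% = 0.0148333.
Level-payment amortization: P = B₀·r / (1 − (1+r)^(−n)) = 14320.00·0.0148333 / (1 − 1.01483^(−48)).
Denominator 1 − (1+r)^(−48) = 0.506765707.
P = 212.413 / 0.506765707 ≈ 419.15.

€419.15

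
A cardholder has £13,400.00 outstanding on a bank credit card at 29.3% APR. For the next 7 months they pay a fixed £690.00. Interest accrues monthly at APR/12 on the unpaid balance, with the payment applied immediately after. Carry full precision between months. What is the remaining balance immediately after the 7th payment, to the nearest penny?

£10,666.49

Monthly rate r = 29.3%/12 = 2.44167% = 0.0244167.
Each month: B ← B·(1+r) − £690.00.
Month 1: interest £327.18; balance after payment £13,037.18.
Month 2: interest £318.32; balance after payment £12,665.51.
Month 3: interest £309.25; balance after payment £12,284.76.
Month 4: interest £299.95; balance after payment £11,894.71.
Month 5: interest £290.43; balance after payment £11,495.14.
Month 6: interest £280.67; balance after payment £11,085.81.
Month 7: interest £270.68; balance after payment £10,666.49.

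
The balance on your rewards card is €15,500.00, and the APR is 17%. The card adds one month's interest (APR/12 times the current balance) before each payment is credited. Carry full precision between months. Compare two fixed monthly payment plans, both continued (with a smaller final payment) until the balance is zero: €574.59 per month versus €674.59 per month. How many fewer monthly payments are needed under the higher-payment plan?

7 fewer payments

Monthly rate r = 17%/12 = 1.41667% = 0.0141667.
At €574.59/mo: n = ⌈−ln(1 − rB₀/P)/ln(1+r)⌉ = 35 payments (last €132.79); total interest = total paid − €15,500.00 = €4,168.85.
At €674.59/mo: 28 payments (last €670.30); total interest €3,384.23.
Payments saved = 35 − 28 = 7.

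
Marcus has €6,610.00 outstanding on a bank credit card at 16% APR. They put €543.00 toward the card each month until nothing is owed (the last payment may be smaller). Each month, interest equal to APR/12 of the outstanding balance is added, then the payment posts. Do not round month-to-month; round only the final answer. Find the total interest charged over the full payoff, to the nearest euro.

€651

Monthly rate r = 16%/12 = 1.33333% = 0.0133333.
Payoff takes n = ⌈−ln(1 − rB₀/P)/ln(1+r)⌉ = ⌈13.371⌉ = 14 payments; the last is €202.42.
Total paid = 13·€543.00 + €202.42 = €7,261.42.
Total interest = total paid − principal = €7,261.42 − €6,610.00 = €651.42.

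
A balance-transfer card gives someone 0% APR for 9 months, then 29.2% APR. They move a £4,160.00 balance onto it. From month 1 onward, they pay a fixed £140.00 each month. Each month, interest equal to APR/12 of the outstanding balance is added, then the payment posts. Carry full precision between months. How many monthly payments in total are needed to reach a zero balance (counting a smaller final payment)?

Promo months 1–9 at r₀ = 0%/12 = 0; months 10+ at r₁ = 29.2%/12 = 0.0243333.
After month 9 (no interest yet): B = £4,160.00 − 9·£140.00 = £2,900.00.
Then at r₁ with £140.00/mo: n₂ = −ln(1 − r₁·B/P)/ln(1+r₁) ≈ 29.17 → 30 more payments.

39 payments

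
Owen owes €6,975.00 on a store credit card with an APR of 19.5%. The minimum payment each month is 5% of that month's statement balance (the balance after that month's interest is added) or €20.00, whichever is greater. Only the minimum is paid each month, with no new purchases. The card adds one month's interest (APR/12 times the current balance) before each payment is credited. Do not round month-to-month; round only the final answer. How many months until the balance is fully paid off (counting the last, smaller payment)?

Monthly rate r = 19.5%/12 = 1.625% = 0.01625.
While 5% of the post-interest balance exceeds €20.00, each month B ← (B·(1+r))·(1 − 0.05), i.e. B shrinks by the factor (1+r)·0.95 = 0.96544.
This holds for months 1–82. Entering month 83 the balance is €389.88; 5% of the post-interest balance is now below €20.00, so the flat €20.00 minimum applies from here.
From month 83 a fixed €20.00 at rate r clears €389.88 in 24 more payments. Total: 82 + 24 = 106 months.

106 months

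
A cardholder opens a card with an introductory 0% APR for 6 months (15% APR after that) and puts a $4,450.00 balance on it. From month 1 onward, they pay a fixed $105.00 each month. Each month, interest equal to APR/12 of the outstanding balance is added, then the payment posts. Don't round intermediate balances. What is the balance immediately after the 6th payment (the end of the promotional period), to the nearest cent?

Promo months 1–6 at r₀ = 0%/12 = 0; months 7+ at r₁ = 15%/12 = 0.0125.
After month 6 (no interest yet): B = $4,450.00 − 6·$105.00 = $3,820.00.

$3,820.00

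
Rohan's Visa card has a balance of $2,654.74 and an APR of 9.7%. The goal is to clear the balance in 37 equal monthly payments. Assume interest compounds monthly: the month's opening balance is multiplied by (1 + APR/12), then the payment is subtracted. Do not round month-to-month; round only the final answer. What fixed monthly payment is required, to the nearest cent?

$83.30

Monthly rate r = 9.7%/12 = 0.808333% = 0.00808333.
Level-payment amortization: P = B₀·r / (1 − (1+r)^(−n)) = 2654.74·0.00808333 / (1 − 1.00808^(−37)).
Denominator 1 − (1+r)^(−37) = 0.257610331.
P = 21.4591 / 0.257610331 ≈ 83.30.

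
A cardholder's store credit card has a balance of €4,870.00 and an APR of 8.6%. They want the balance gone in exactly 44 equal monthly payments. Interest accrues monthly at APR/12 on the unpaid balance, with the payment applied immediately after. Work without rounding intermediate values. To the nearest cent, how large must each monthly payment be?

€129.44

Monthly rate r = 8.6%/12 = 0.716667% = 0.00716667.
Level-payment amortization: P = B₀·r / (1 − (1+r)^(−n)) = 4870.00·0.00716667 / (1 − 1.00717^(−44)).
Denominator 1 − (1+r)^(−44) = 0.269633458.
P = 34.9017 / 0.269633458 ≈ 129.44.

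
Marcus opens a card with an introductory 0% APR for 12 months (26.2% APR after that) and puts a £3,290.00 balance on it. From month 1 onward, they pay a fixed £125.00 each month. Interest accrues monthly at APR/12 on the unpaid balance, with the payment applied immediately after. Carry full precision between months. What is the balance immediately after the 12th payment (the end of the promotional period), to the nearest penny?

£1,790.00

Promo months 1–12 at r₀ = 0%/12 = 0; months 13+ at r₁ = 26.2%/12 = 0.0218333.
After month 12 (no interest yet): B = £3,290.00 − 12·£125.00 = £1,790.00.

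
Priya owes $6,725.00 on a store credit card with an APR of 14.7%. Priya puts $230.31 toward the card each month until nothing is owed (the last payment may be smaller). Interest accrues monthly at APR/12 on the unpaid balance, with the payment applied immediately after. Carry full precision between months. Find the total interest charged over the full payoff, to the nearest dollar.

$1,649

Monthly rate r = 14.7%/12 = 1.225% = 0.01225.
Payoff takes n = ⌈−ln(1 − rB₀/P)/ln(1+r)⌉ = ⌈36.359⌉ = 37 payments; the last is $83.07.
Total paid = 36·$230.31 + $83.07 = $8,374.23.
Total interest = total paid − principal = $8,374.23 − $6,725.00 = $1,649.23.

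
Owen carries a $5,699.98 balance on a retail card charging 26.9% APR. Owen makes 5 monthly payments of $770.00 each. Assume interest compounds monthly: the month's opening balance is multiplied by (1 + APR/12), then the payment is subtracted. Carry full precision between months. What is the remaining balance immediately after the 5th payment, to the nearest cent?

Monthly rate r = 26.9%/12 = 2.24167% = 0.0224167.
Each month: B ← B·(1+r) − $770.00.
Month 1: interest $127.77; balance after payment $5,057.75.
Month 2: interest $113.38; balance after payment $4,401.13.
Month 3: interest $98.66; balance after payment $3,729.79.
Month 4: interest $83.61; balance after payment $3,043.40.
Month 5: interest $68.22; balance after payment $2,341.62.

$2,341.62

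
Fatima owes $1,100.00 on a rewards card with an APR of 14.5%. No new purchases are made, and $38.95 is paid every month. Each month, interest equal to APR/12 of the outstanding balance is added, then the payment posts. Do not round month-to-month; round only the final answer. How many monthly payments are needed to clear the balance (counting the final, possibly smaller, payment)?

Monthly rate r = 14.5%/12 = 1.20833% = 0.0120833.
Recurrence: B ← B·(1+r) − $38.95.
Month 1: interest $13.29; balance after payment $1,074.34.
Month 2: interest $12.98; balance after payment $1,048.37.
Closed form: n = −ln(1 − rB₀/P)/ln(1+r) = −ln(0.65875)/ln(1.01208) ≈ 34.753, so the balance reaches zero during payment 35.

35 months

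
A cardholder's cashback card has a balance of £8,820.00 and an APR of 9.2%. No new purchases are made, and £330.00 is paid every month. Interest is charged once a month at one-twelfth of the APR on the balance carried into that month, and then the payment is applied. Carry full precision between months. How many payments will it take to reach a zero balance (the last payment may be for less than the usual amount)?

31 months

Monthly rate r = 9.2%/12 = 0.766667% = 0.00766667.
Recurrence: B ← B·(1+r) − £330.00.
Month 1: interest £67.62; balance after payment £8,557.62.
Month 2: interest £65.61; balance after payment £8,293.23.
Closed form: n = −ln(1 − rB₀/P)/ln(1+r) = −ln(0.79509)/ln(1.00767) ≈ 30.023, so the balance reaches zero during payment 31.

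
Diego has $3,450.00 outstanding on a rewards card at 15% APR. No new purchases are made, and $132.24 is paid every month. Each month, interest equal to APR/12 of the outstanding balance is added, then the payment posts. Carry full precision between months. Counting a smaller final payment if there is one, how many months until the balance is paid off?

Monthly rate r = 15%/12 = 1.25% = 0.0125.
Recurrence: B ← B·(1+r) − $132.24.
Month 1: interest $43.12; balance after payment $3,360.89.
Month 2: interest $42.01; balance after payment $3,270.66.
Closed form: n = −ln(1 − rB₀/P)/ln(1+r) = −ln(0.67389)/ln(1.0125) ≈ 31.772, so the balance reaches zero during payment 32.

32 months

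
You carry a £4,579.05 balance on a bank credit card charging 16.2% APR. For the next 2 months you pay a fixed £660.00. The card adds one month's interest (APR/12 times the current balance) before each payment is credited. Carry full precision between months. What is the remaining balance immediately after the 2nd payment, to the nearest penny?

Monthly rate r = 16.2%/12 = 1.35% = 0.0135.
Each month: B ← B·(1+r) − £660.00.
Month 1: interest £61.82; balance after payment £3,980.87.
Month 2: interest £53.74; balance after payment £3,374.61.

£3,374.61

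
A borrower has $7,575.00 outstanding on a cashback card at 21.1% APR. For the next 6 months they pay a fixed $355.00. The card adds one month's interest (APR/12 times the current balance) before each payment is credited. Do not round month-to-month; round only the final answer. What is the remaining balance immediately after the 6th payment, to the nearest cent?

Monthly rate r = 21.1%/12 = 1.75833% = 0.0175833.
Each month: B ← B·(1+r) − $355.00.
Month 1: interest $133.19; balance after payment $7,353.19.
Month 2: interest $129.29; balance after payment $7,127.49.
Month 3: interest $125.32; balance after payment $6,897.81.
Month 4: interest $121.29; balance after payment $6,664.10.
Month 5: interest $117.18; balance after payment $6,426.28.
Month 6: interest $113.00; balance after payment $6,184.27.

$6,184.27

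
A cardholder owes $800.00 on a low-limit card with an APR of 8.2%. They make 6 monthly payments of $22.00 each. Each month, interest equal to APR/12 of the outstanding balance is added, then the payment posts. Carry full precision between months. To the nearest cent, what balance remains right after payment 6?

Monthly rate r = 8.2%/12 = 0.683333% = 0.00683333.
Each month: B ← B·(1+r) − $22.00.
Month 1: interest $5.47; balance after payment $783.47.
Month 2: interest $5.35; balance after payment $766.82.
Month 3: interest $5.24; balance after payment $750.06.
Month 4: interest $5.13; balance after payment $733.19.
Month 5: interest $5.01; balance after payment $716.20.
Month 6: interest $4.89; balance after payment $699.09.

$699.09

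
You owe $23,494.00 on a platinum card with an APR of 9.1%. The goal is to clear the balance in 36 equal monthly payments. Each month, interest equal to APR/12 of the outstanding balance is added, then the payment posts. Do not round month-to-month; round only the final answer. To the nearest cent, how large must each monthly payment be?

$748.20

Monthly rate r = 9.1%/12 = 0.758333% = 0.00758333.
Level-payment amortization: P = B₀·r / (1 − (1+r)^(−n)) = 23494.00·0.00758333 / (1 − 1.00758^(−36)).
Denominator 1 − (1+r)^(−36) = 0.238122943.
P = 178.163 / 0.238122943 ≈ 748.20.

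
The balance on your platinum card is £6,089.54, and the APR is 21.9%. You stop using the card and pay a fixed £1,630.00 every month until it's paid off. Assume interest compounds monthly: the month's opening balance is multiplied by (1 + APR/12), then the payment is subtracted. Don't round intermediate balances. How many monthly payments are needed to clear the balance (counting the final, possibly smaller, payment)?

4 months

Monthly rate r = 21.9%/12 = 1.825% = 0.01825.
Recurrence: B ← B·(1+r) − £1,630.00.
Month 1: interest £111.13; balance after payment £4,570.67.
Month 2: interest £83.41; balance after payment £3,024.09.
Month 3: interest £55.19; balance after payment £1,449.28.
Month 4: interest £26.45; balance after payment £0.00.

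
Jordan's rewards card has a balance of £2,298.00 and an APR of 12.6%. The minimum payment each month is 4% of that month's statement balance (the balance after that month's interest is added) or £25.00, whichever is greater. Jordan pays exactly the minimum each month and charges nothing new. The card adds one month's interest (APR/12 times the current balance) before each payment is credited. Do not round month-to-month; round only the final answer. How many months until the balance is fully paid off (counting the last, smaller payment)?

Monthly rate r = 12.6%/12 = 1.05% = 0.0105.
While 4% of the post-interest balance exceeds £25.00, each month B ← (B·(1+r))·(1 − 0.04), i.e. B shrinks by the factor (1+r)·0.96 = 0.97008.
This holds for months 1–44. Entering month 45 the balance is £603.78; 4% of the post-interest balance is now below £25.00, so the flat £25.00 minimum applies from here.
From month 45 a fixed £25.00 at rate r clears £603.78 in 29 more payments. Total: 44 + 29 = 73 months.

73 months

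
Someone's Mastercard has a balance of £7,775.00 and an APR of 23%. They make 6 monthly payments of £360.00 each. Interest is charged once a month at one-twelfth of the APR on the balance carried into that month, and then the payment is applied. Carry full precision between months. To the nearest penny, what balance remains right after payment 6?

Monthly rate r = 23%/12 = 1.91667% = 0.0191667.
Each month: B ← B·(1+r) − £360.00.
Month 1: interest £149.02; balance after payment £7,564.02.
Month 2: interest £144.98; balance after payment £7,349.00.
Month 3: interest £140.86; balance after payment £7,129.85.
Month 4: interest £136.66; balance after payment £6,906.51.
Month 5: interest £132.37; balance after payment £6,678.88.
Month 6: interest £128.01; balance after payment £6,446.90.

£6,446.90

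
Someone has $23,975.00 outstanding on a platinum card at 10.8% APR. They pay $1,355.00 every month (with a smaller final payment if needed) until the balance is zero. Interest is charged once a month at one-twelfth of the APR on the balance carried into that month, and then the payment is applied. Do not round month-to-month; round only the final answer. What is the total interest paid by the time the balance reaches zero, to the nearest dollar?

$2,258

Monthly rate r = 10.8%/12 = 0.9% = 0.009.
Payoff takes n = ⌈−ln(1 − rB₀/P)/ln(1+r)⌉ = ⌈19.359⌉ = 20 payments; the last is $488.09.
Total paid = 19·$1,355.00 + $488.09 = $26,233.09.
Total interest = total paid − principal = $26,233.09 − $23,975.00 = $2,258.09.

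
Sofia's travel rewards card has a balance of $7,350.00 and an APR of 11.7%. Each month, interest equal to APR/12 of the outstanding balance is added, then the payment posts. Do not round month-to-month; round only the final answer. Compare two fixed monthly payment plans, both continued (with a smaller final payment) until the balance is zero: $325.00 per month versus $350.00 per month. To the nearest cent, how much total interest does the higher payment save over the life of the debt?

Monthly rate r = 11.7%/12 = 0.975% = 0.00975.
At $325.00/mo: n = ⌈−ln(1 − rB₀/P)/ln(1+r)⌉ = 26 payments (last $219.18); total interest = total paid − $7,350.00 = $994.18.
At $350.00/mo: 24 payments (last $214.49); total interest $914.49.
Interest saved = $994.18 − $914.49 = $79.69.

$79.69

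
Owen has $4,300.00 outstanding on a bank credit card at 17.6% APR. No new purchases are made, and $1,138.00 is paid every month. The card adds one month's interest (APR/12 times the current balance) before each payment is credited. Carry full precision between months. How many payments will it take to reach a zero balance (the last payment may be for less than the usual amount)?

4 months

Monthly rate r = 17.6%/12 = 1.46667% = 0.0146667.
Recurrence: B ← B·(1+r) − $1,138.00.
Month 1: interest $63.07; balance after payment $3,225.07.
Month 2: interest $47.30; balance after payment $2,134.37.
Month 3: interest $31.30; balance after payment $1,027.67.
Month 4: interest $15.07; balance after payment $0.00.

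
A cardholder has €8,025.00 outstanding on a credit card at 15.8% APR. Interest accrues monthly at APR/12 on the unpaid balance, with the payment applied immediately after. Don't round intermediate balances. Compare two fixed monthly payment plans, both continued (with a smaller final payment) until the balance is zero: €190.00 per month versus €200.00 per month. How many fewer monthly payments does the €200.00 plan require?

Monthly rate r = 15.8%/12 = 1.31667% = 0.0131667.
At €190.00/mo: n = ⌈−ln(1 − rB₀/P)/ln(1+r)⌉ = 63 payments (last €17.41); total interest = total paid − €8,025.00 = €3,772.41.
At €200.00/mo: 58 payments (last €89.56); total interest €3,464.56.
Payments saved = 63 − 58 = 5.

5 fewer payments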